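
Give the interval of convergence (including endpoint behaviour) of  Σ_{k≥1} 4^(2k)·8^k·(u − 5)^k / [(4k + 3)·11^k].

By the ratio test, |a_{k+1}/a_k| = [(4k + 3)/(4(k+1) + 3)] · 16·8/11 → 128/11.
Hence the series converges for |u − 5| < 1/(128/11) = 11/128, so the radius of convergence is 11/128.
At u = 651/128: the terms are asymptotic to a nonzero constant times 1/k, so the series diverges by limit comparison with Σ 1/k.
At u = 629/128: the terms alternate in sign and decrease monotonically to 0 in absolute value (size ~ c/k), so the alternating series test gives convergence.

[629/128, 651/128)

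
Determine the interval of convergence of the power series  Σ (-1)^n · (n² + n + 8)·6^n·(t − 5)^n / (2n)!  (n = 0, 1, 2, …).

By the ratio test, |a_{n+1}/a_n| = ((n+1)² + (n+1) + 8)/(n² + n + 8) · 6 · 1/[(2n+1)·(2n+2)] → 0.
The limit is 0, so the series converges for all t; R = ∞.

(−∞, ∞)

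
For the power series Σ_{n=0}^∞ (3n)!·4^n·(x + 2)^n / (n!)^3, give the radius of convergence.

Ratio test: |a_{n+1}/a_n| = (3n+1)·(3n+2)·(3n+3)/(n+1)³ · 4 → 108 as n → ∞.
Hence the series converges for |x + 2| < 1/(108) = 1/108, so the radius of convergence is 1/108.

R = 1/108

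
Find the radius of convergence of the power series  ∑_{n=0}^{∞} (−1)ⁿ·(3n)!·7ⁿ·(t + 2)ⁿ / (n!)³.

By the ratio test, |a_{n+1}/a_n| = (3n+1)·(3n+2)·(3n+3)/(n+1)³ · 7 → 189.
Thus R = 1/(189) = 1/189.

R = 1/189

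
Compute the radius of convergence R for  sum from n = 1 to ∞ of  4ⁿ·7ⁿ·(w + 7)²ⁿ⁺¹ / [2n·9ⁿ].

R = 3√7/14

By the ratio test, |a_{n+1}/a_n| = [2n/2(n+1)] · 4·7/9 → 28/9.
Writing y = (w + 7)², the series in y has radius 9/28, so |w + 7| < √(9/28) and R = 3√7/14.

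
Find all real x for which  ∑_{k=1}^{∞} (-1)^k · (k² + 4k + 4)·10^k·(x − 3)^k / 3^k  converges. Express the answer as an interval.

Apply the ratio test: |a_{k+1}| / |a_k| = [((k+1)² + 4(k+1) + 4)/(k² + 4k + 4)] · 10/3, which tends to 10/3 as k → ∞.
Thus R = 1/(10/3) = 3/10.
At x = 33/10: the terms have absolute value of order k², which does not tend to 0, so the series diverges by the divergence test.
Check x = 27/10: the terms do not tend to 0, so the series diverges.

(27/10, 33/10)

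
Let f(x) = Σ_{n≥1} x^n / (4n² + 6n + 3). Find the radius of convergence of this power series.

R = 1

By the ratio test, |a_{n+1}/a_n| = (4n² + 6n + 3)/(4(n+1)² + 6(n+1) + 3) → 1.
So the series converges when |x| < 1 and diverges when |x| > 1; R = 1.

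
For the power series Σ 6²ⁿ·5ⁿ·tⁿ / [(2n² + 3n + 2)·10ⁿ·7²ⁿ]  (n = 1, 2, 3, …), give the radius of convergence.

R = 49/18

Ratio test: |a_{n+1}/a_n| = [(2n² + 3n + 2)/(2(n+1)² + 3(n+1) + 2)] · 36·5/(10·49) → 18/49 as n → ∞.
The series converges when 18/49 · |t| < 1, giving R = 49/18.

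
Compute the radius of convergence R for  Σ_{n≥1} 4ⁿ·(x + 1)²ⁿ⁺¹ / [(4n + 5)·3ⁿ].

The ratio of consecutive coefficients is [(4n + 5)/(4(n+1) + 5)] · 4/3 → 4/3.
Writing y = (x + 1)², the series in y has radius 3/4, so |x + 1| < √(3/4) and R = √3/2.

R = √3/2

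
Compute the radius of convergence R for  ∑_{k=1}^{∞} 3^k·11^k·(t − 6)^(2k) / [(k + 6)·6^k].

R = √22/11

The ratio of consecutive coefficients is [(k + 6)/((k+1) + 6)] · 3·11/6 → 11/2.
Since the exponent of (t − 6) increases by 2 each term, convergence requires |t − 6|² < 2/11, hence R = √22/11.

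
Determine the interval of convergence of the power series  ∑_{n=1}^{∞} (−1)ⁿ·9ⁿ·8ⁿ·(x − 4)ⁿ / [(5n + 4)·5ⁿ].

(283/72, 293/72]

Ratio test: |a_{n+1}/a_n| = [(5n + 4)/(5(n+1) + 4)] · 9·8/5 → 72/5 as n → ∞.
The series converges when 72/5 · |x − 4| < 1, giving R = 5/72.
Check x = 293/72: the terms alternate in sign and decrease monotonically to 0 in absolute value (size ~ c/n), so the alternating series test gives convergence.
When x = 283/72, the terms behave like c/n; limit comparison with the harmonic series gives divergence.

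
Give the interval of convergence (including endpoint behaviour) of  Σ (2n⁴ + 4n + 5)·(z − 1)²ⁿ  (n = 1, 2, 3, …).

(0, 2)

Apply the ratio test: |a_{n+1}| / |a_n| = (2(n+1)⁴ + 4(n+1) + 5)/(2n⁴ + 4n + 5), which tends to 1 as n → ∞.
Successive powers of (z − 1) differ by 2, so the series converges when |z − 1|² · 1 < 1, i.e. |z − 1| < √(1) = 1. So R = 1.
When z = 2, the terms do not tend to 0, so the series diverges.
Endpoint z = 0: the n-th term does not approach 0; divergence by the term test.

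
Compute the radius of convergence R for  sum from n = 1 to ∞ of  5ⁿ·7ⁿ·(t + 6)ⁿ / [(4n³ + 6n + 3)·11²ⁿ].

R = 121/35

Ratio test: |a_{n+1}/a_n| = [(4n³ + 6n + 3)/(4(n+1)³ + 6(n+1) + 3)] · 5·7/121 → 35/121 as n → ∞.
Thus R = 1/(35/121) = 121/35.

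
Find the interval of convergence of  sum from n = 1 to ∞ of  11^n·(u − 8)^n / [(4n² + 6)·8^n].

The ratio of consecutive coefficients is [(4n² + 6)/(4(n+1)² + 6)] · 11/8 → 11/8.
The series converges when 11/8 · |u − 8| < 1, giving R = 8/11.
Endpoint u = 96/11: absolute convergence follows by limit comparison with Σ 1/n².
When u = 80/11, the terms are on the order of 1/n², so the series converges absolutely by comparison with the p-series (p = 2 > 1).

[80/11, 96/11]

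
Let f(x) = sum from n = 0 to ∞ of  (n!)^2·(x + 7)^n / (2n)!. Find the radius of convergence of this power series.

Apply the ratio test: |a_{n+1}| / |a_n| = (n+1)²/[(2n+1)·(2n+2)], which tends to 1/4 as n → ∞.
Thus R = 1/(1/4) = 4.

R = 4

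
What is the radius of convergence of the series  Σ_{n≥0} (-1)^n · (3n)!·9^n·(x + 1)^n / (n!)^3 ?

By the ratio test, |a_{n+1}/a_n| = (3n+1)·(3n+2)·(3n+3)/(n+1)³ · 9 → 243.
The series converges when 243 · |x + 1| < 1, giving R = 1/243.

R = 1/243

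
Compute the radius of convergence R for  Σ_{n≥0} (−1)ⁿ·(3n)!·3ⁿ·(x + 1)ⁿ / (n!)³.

R = 1/81

By the ratio test, |a_{n+1}/a_n| = (3n+1)·(3n+2)·(3n+3)/(n+1)³ · 3 → 81.
The series converges when 81 · |x + 1| < 1, giving R = 1/81.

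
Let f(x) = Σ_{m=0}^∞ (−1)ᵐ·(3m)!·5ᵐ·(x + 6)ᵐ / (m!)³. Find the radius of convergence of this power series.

Apply the ratio test: |a_{m+1}| / |a_m| = (3m+1)·(3m+2)·(3m+3)/(m+1)³ · 5, which tends to 135 as m → ∞.
Convergence for |x + 6| · 135 < 1, i.e. |x + 6| < 1/135. So R = 1/135.

R = 1/135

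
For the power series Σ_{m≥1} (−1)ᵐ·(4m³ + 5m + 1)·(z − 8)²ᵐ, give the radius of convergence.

Apply the ratio test: |a_{m+1}| / |a_m| = (4(m+1)³ + 5(m+1) + 1)/(4m³ + 5m + 1), which tends to 1 as m → ∞.
Successive powers of (z − 8) differ by 2, so the series converges when |z − 8|² · 1 < 1, i.e. |z − 8| < √(1) = 1. So R = 1.

R = 1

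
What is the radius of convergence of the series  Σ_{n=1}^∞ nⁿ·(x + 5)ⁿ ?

Root test: |a_n|^(1/n) = n → ∞.
Since the n-th root of |a_n| is unbounded, the series converges only at x = -5; R = 0.

R = 0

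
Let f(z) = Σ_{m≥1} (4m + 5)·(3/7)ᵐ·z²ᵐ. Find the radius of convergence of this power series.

R = √21/3

By the ratio test, |a_{m+1}/a_m| = [(4(m+1) + 5)/(4m + 5)] · 3/7 → 3/7.
Writing y = z², the series in y has radius 7/3, so |z| < √(7/3) and R = √21/3.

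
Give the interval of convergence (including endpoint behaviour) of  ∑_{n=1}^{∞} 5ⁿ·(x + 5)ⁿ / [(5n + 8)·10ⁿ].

The ratio of consecutive coefficients is [(5n + 8)/(5(n+1) + 8)] · 5/10 → 1/2.
Convergence for |x + 5| · 1/2 < 1, i.e. |x + 5| < 2. So R = 2.
Check x = -3: the terms are asymptotic to a nonzero constant times 1/n, so the series diverges by limit comparison with Σ 1/n.
Endpoint x = -7: convergence follows from the alternating series test (terms decrease monotonically to 0).

[-7, -3)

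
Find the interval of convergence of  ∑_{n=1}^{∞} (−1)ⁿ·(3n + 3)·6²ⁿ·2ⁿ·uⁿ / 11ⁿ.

(-11/72, 11/72)

Apply the ratio test: |a_{n+1}| / |a_n| = [(3(n+1) + 3)/(3n + 3)] · 36·2/11, which tends to 72/11 as n → ∞.
Convergence for |u| · 72/11 < 1, i.e. |u| < 11/72. So R = 11/72.
At u = 11/72: the n-th term does not approach 0; divergence by the term test.
Endpoint u = -11/72: the terms do not tend to 0, so the series diverges.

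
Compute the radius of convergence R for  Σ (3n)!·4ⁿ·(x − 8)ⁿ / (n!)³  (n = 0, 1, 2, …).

The ratio of consecutive coefficients is (3n+1)·(3n+2)·(3n+3)/(n+1)³ · 4 → 108.
Hence the series converges for |x − 8| < 1/(108) = 1/108, so the radius of convergence is 1/108.

R = 1/108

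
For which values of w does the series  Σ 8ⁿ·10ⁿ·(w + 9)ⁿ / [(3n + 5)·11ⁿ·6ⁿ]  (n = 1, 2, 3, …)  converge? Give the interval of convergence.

[-393/40, -327/40)

Apply the ratio test: |a_{n+1}| / |a_n| = [(3n + 5)/(3(n+1) + 5)] · 8·10/(11·6), which tends to 40/33 as n → ∞.
Thus R = 1/(40/33) = 33/40.
When w = -327/40, the terms behave like c/n; limit comparison with the harmonic series gives divergence.
When w = -393/40, the terms alternate in sign and decrease monotonically to 0 in absolute value (size ~ c/n), so the alternating series test gives convergence.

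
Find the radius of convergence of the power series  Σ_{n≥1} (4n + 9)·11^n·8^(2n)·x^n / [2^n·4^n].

R = 1/88

Ratio test: |a_{n+1}/a_n| = [(4(n+1) + 9)/(4n + 9)] · 11·64/(2·4) → 88 as n → ∞.
Hence the series converges for |x| < 1/(88) = 1/88, so the radius of convergence is 1/88.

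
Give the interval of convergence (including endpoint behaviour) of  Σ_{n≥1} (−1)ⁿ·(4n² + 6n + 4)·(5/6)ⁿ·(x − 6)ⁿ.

(24/5, 36/5)

By the ratio test, |a_{n+1}/a_n| = [(4(n+1)² + 6(n+1) + 4)/(4n² + 6n + 4)] · 5/6 → 5/6.
Convergence for |x − 6| · 5/6 < 1, i.e. |x − 6| < 6/5. So R = 6/5.
Check x = 36/5: the terms have absolute value of order n², which does not tend to 0, so the series diverges by the divergence test.
Endpoint x = 24/5: the terms do not tend to 0, so the series diverges.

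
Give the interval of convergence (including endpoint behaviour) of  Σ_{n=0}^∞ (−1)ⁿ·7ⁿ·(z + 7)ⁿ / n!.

(−∞, ∞)

Ratio test: |a_{n+1}/a_n| = 7 · 1/(n+1) → 0 as n → ∞.
The limit is 0, so the series converges for all z; R = ∞.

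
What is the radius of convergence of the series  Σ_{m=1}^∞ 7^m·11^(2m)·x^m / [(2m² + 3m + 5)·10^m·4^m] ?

R = 40/847

The ratio of consecutive coefficients is [(2m² + 3m + 5)/(2(m+1)² + 3(m+1) + 5)] · 7·121/(10·4) → 847/40.
Hence the series converges for |x| < 1/(847/40) = 40/847, so the radius of convergence is 40/847.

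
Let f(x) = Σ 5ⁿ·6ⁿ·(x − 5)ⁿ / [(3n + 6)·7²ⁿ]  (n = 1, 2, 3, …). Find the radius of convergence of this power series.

R = 49/30

Ratio test: |a_{n+1}/a_n| = [(3n + 6)/(3(n+1) + 6)] · 5·6/49 → 30/49 as n → ∞.
Thus R = 1/(30/49) = 49/30.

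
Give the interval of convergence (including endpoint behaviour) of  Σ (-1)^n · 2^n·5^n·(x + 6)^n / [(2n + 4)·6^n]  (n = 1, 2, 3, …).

Apply the ratio test: |a_{n+1}| / |a_n| = [(2n + 4)/(2(n+1) + 4)] · 2·5/6, which tends to 5/3 as n → ∞.
Convergence for |x + 6| · 5/3 < 1, i.e. |x + 6| < 3/5. So R = 3/5.
Check x = -27/5: the terms alternate in sign and decrease monotonically to 0 in absolute value (size ~ c/n), so the alternating series test gives convergence.
When x = -33/5, the terms behave like c/n; limit comparison with the harmonic series gives divergence.

(-33/5, -27/5]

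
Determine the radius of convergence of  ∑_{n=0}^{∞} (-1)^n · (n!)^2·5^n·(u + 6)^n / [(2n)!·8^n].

R = 32/5

The ratio of consecutive coefficients is (n+1)²/[(2n+1)·(2n+2)] · 5/8 → 5/32.
Convergence for |u + 6| · 5/32 < 1, i.e. |u + 6| < 32/5. So R = 32/5.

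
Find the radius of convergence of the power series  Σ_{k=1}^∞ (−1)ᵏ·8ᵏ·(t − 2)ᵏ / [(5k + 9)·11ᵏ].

The ratio of consecutive coefficients is [(5k + 9)/(5(k+1) + 9)] · 8/11 → 8/11.
Convergence for |t − 2| · 8/11 < 1, i.e. |t − 2| < 11/8. So R = 11/8.

R = 11/8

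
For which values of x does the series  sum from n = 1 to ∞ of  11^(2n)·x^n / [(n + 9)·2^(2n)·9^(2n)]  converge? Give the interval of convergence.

Apply the ratio test: |a_{n+1}| / |a_n| = [(n + 9)/((n+1) + 9)] · 121/(4·81), which tends to 121/324 as n → ∞.
The series converges when 121/324 · |x| < 1, giving R = 324/121.
Endpoint x = 324/121: the terms behave like c/n; limit comparison with the harmonic series gives divergence.
When x = -324/121, convergence follows from the alternating series test (terms decrease monotonically to 0).

[-324/121, 324/121)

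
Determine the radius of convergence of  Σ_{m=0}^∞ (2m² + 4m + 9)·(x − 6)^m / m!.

Apply the ratio test: |a_{m+1}| / |a_m| = (2(m+1)² + 4(m+1) + 9)/(2m² + 4m + 9) · 1/(m+1), which tends to 0 as m → ∞.
Since the limit is 0 < 1 for every x, the series converges on all of ℝ and R = ∞.

R = ∞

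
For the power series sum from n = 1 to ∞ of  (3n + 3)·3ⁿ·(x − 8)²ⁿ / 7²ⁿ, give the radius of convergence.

R = 7√3/3

Ratio test: |a_{n+1}/a_n| = [(3(n+1) + 3)/(3n + 3)] · 3/49 → 3/49 as n → ∞.
Since the exponent of (x − 8) increases by 2 each term, convergence requires |x − 8|² < 49/3, hence R = 7√3/3.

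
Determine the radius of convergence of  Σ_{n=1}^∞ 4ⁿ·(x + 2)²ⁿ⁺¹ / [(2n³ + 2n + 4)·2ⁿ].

R = √2/2

The ratio of consecutive coefficients is [(2n³ + 2n + 4)/(2(n+1)³ + 2(n+1) + 4)] · 4/2 → 2.
Writing y = (x + 2)², the series in y has radius 1/2, so |x + 2| < √(1/2) and R = √2/2.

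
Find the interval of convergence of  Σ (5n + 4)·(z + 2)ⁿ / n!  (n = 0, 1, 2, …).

Ratio test: |a_{n+1}/a_n| = (5(n+1) + 4)/(5n + 4) · 1/(n+1) → 0 as n → ∞.
Since the limit is 0 < 1 for every z, the series converges on all of ℝ and R = ∞.

(−∞, ∞)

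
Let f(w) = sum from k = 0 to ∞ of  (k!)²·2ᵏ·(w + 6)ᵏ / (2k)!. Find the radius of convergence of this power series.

R = 2

The ratio of consecutive coefficients is (k+1)²/[(2k+1)·(2k+2)] · 2 → 1/2.
The series converges when 1/2 · |w + 6| < 1, giving R = 2.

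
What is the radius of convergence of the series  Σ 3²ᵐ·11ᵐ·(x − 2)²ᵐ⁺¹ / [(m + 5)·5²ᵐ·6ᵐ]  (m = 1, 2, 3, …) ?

The ratio of consecutive coefficients is [(m + 5)/((m+1) + 5)] · 9·11/(25·6) → 33/50.
Writing y = (x − 2)², the series in y has radius 50/33, so |x − 2| < √(50/33) and R = 5√66/33.

R = 5√66/33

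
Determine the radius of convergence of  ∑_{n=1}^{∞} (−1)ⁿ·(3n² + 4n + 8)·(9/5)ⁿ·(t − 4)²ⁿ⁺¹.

R = √5/3

By the ratio test, |a_{n+1}/a_n| = [(3(n+1)² + 4(n+1) + 8)/(3n² + 4n + 8)] · 9/5 → 9/5.
Since the exponent of (t − 4) increases by 2 each term, convergence requires |t − 4|² < 5/9, hence R = √5/3.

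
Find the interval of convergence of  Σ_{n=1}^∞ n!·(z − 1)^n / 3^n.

{1}

Ratio test: |a_{n+1}/a_n| = (n+1) · 1/3 → ∞ as n → ∞.
The terms grow without bound for any (z − 1) ≠ 0, so R = 0 (convergence only at z = 1).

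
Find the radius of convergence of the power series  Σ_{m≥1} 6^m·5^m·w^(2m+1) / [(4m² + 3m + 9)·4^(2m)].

R = 2√30/15

Apply the ratio test: |a_{m+1}| / |a_m| = [(4m² + 3m + 9)/(4(m+1)² + 3(m+1) + 9)] · 6·5/16, which tends to 15/8 as m → ∞.
Since the exponent of w increases by 2 each term, convergence requires |w|² < 8/15, hence R = 2√30/15.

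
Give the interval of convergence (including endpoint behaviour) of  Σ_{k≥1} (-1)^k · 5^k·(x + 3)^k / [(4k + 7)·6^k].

Apply the ratio test: |a_{k+1}| / |a_k| = [(4k + 7)/(4(k+1) + 7)] · 5/6, which tends to 5/6 as k → ∞.
Convergence for |x + 3| · 5/6 < 1, i.e. |x + 3| < 6/5. So R = 6/5.
Check x = -9/5: the terms alternate in sign and decrease monotonically to 0 in absolute value (size ~ c/k), so the alternating series test gives convergence.
At x = -21/5: the terms behave like c/k; limit comparison with the harmonic series gives divergence.

(-21/5, -9/5]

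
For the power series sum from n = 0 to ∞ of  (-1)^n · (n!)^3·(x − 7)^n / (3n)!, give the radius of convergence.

The ratio of consecutive coefficients is (n+1)³/[(3n+1)·(3n+2)·(3n+3)] → 1/27.
Hence the series converges for |x − 7| < 1/(1/27) = 27, so the radius of convergence is 27.

R = 27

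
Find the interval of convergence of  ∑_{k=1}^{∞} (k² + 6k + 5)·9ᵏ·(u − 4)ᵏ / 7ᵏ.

The ratio of consecutive coefficients is [((k+1)² + 6(k+1) + 5)/(k² + 6k + 5)] · 9/7 → 9/7.
The series converges when 9/7 · |u − 4| < 1, giving R = 7/9.
Check u = 43/9: the terms do not tend to 0, so the series diverges.
Check u = 29/9: the terms do not tend to 0, so the series diverges.

(29/9, 43/9)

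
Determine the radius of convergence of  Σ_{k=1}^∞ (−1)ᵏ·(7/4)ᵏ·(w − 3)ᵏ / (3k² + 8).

R = 4/7

The ratio of consecutive coefficients is [(3k² + 8)/(3(k+1)² + 8)] · 7/4 → 7/4.
Convergence for |w − 3| · 7/4 < 1, i.e. |w − 3| < 4/7. So R = 4/7.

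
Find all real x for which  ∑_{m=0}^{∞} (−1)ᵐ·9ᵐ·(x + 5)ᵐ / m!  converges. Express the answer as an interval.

Ratio test: |a_{m+1}/a_m| = 9 · 1/(m+1) → 0 as m → ∞.
Since the limit is 0 < 1 for every x, the series converges on all of ℝ and R = ∞.

(−∞, ∞)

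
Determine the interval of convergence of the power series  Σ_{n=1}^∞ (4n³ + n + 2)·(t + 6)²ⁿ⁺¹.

(-7, -5)

The ratio of consecutive coefficients is (4(n+1)³ + (n+1) + 2)/(4n³ + n + 2) → 1.
Successive powers of (t + 6) differ by 2, so the series converges when |t + 6|² · 1 < 1, i.e. |t + 6| < √(1) = 1. So R = 1.
Endpoint t = -5: the n-th term does not approach 0; divergence by the term test.
Check t = -7: the terms have absolute value of order n³, which does not tend to 0, so the series diverges by the divergence test.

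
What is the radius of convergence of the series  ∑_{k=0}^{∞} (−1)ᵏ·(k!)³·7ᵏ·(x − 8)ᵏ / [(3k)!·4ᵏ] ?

R = 108/7

Apply the ratio test: |a_{k+1}| / |a_k| = (k+1)³/[(3k+1)·(3k+2)·(3k+3)] · 7/4, which tends to 7/108 as k → ∞.
Thus R = 1/(7/108) = 108/7.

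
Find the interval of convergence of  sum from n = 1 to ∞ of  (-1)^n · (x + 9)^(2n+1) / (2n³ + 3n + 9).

Apply the ratio test: |a_{n+1}| / |a_n| = (2n³ + 3n + 9)/(2(n+1)³ + 3(n+1) + 9), which tends to 1 as n → ∞.
Writing y = (x + 9)², the series in y has radius 1, so |x + 9| < √(1) = 1 and R = 1.
When x = -8, the terms are on the order of 1/n³, so the series converges absolutely by comparison with the p-series (p = 3 > 1).
At x = -10: the terms are on the order of 1/n³, so the series converges absolutely by comparison with the p-series (p = 3 > 1).

[-10, -8]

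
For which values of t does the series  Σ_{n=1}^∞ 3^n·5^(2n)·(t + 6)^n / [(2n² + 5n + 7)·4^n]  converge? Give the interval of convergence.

[-454/75, -446/75]

Apply the ratio test: |a_{n+1}| / |a_n| = [(2n² + 5n + 7)/(2(n+1)² + 5(n+1) + 7)] · 3·25/4, which tends to 75/4 as n → ∞.
Convergence for |t + 6| · 75/4 < 1, i.e. |t + 6| < 4/75. So R = 4/75.
At t = -446/75: the terms are on the order of 1/n², so the series converges absolutely by comparison with the p-series (p = 2 > 1).
Check t = -454/75: absolute convergence follows by limit comparison with Σ 1/n².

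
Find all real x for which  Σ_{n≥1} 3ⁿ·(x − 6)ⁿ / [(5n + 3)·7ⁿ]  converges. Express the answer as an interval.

[11/3, 25/3)

By the ratio test, |a_{n+1}/a_n| = [(5n + 3)/(5(n+1) + 3)] · 3/7 → 3/7.
Hence the series converges for |x − 6| < 1/(3/7) = 7/3, so the radius of convergence is 7/3.
When x = 25/3, comparison with the harmonic series Σ 1/n shows the series diverges.
At x = 11/3: an alternating series whose terms decrease to 0 in absolute value, so it converges by the Leibniz criterion.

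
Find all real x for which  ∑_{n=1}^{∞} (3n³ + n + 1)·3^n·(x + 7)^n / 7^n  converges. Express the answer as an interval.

By the ratio test, |a_{n+1}/a_n| = [(3(n+1)³ + (n+1) + 1)/(3n³ + n + 1)] · 3/7 → 3/7.
Hence the series converges for |x + 7| < 1/(3/7) = 7/3, so the radius of convergence is 7/3.
Check x = -14/3: the terms do not tend to 0, so the series diverges.
When x = -28/3, the n-th term does not approach 0; divergence by the term test.

(-28/3, -14/3)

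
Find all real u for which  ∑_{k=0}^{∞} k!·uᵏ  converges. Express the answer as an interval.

{0}

Ratio test: |a_{k+1}/a_k| = (k+1) → ∞ as k → ∞.
Since the ratio → ∞, the series diverges for every u ≠ 0, and R = 0.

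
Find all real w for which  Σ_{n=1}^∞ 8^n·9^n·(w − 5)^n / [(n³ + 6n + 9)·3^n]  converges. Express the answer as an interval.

[119/24, 121/24]

Ratio test: |a_{n+1}/a_n| = [(n³ + 6n + 9)/((n+1)³ + 6(n+1) + 9)] · 8·9/3 → 24 as n → ∞.
Thus R = 1/(24) = 1/24.
At w = 121/24: absolute convergence follows by limit comparison with Σ 1/n³.
Check w = 119/24: absolute convergence follows by limit comparison with Σ 1/n³.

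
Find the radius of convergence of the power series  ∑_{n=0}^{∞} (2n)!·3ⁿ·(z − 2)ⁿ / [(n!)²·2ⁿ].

R = 1/6

Apply the ratio test: |a_{n+1}| / |a_n| = (2n+1)·(2n+2)/(n+1)² · 3/2, which tends to 6 as n → ∞.
Hence the series converges for |z − 2| < 1/(6) = 1/6, so the radius of convergence is 1/6.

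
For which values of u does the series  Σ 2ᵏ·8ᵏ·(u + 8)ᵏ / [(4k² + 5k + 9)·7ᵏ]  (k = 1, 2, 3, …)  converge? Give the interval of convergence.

Ratio test: |a_{k+1}/a_k| = [(4k² + 5k + 9)/(4(k+1)² + 5(k+1) + 9)] · 2·8/7 → 16/7 as k → ∞.
Convergence for |u + 8| · 16/7 < 1, i.e. |u + 8| < 7/16. So R = 7/16.
Endpoint u = -121/16: the series is dominated by a constant times Σ 1/k², which converges (p = 2 > 1).
At u = -135/16: absolute convergence follows by limit comparison with Σ 1/k².

[-135/16, -121/16]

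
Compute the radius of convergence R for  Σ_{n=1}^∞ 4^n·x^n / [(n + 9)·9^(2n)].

R = 81/4

Apply the ratio test: |a_{n+1}| / |a_n| = [(n + 9)/((n+1) + 9)] · 4/81, which tends to 4/81 as n → ∞.
Hence the series converges for |x| < 1/(4/81) = 81/4, so the radius of convergence is 81/4.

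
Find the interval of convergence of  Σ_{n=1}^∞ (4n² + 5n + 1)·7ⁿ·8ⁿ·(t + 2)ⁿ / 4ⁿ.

Apply the ratio test: |a_{n+1}| / |a_n| = [(4(n+1)² + 5(n+1) + 1)/(4n² + 5n + 1)] · 7·8/4, which tends to 14 as n → ∞.
Thus R = 1/(14) = 1/14.
Check t = -27/14: the terms have absolute value of order n², which does not tend to 0, so the series diverges by the divergence test.
Check t = -29/14: the terms do not tend to 0, so the series diverges.

(-29/14, -27/14)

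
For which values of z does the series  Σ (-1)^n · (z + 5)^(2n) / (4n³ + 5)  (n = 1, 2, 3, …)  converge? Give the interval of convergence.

[-6, -4]

By the ratio test, |a_{n+1}/a_n| = (4n³ + 5)/(4(n+1)³ + 5) → 1.
Writing y = (z + 5)², the series in y has radius 1, so |z + 5| < √(1) = 1 and R = 1.
When z = -4, absolute convergence follows by limit comparison with Σ 1/n³.
When z = -6, the terms are on the order of 1/n³, so the series converges absolutely by comparison with the p-series (p = 3 > 1).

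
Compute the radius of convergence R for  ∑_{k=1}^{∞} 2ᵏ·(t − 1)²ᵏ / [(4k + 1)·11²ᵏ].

R = 11√2/2

Ratio test: |a_{k+1}/a_k| = [(4k + 1)/(4(k+1) + 1)] · 2/121 → 2/121 as k → ∞.
Writing y = (t − 1)², the series in y has radius 121/2, so |t − 1| < √(121/2) and R = 11√2/2.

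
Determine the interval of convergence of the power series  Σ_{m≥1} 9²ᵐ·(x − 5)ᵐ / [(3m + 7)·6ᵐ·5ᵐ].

[125/27, 145/27)

Ratio test: |a_{m+1}/a_m| = [(3m + 7)/(3(m+1) + 7)] · 81/(6·5) → 27/10 as m → ∞.
Thus R = 1/(27/10) = 10/27.
Endpoint x = 145/27: the terms behave like c/m; limit comparison with the harmonic series gives divergence.
Check x = 125/27: the terms alternate in sign and decrease monotonically to 0 in absolute value (size ~ c/m), so the alternating series test gives convergence.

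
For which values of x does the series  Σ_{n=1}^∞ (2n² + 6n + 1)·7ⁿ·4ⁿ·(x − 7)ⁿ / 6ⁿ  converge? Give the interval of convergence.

By the ratio test, |a_{n+1}/a_n| = [(2(n+1)² + 6(n+1) + 1)/(2n² + 6n + 1)] · 7·4/6 → 14/3.
Hence the series converges for |x − 7| < 1/(14/3) = 3/14, so the radius of convergence is 3/14.
Endpoint x = 101/14: the terms have absolute value of order n², which does not tend to 0, so the series diverges by the divergence test.
At x = 95/14: the n-th term does not approach 0; divergence by the term test.

(95/14, 101/14)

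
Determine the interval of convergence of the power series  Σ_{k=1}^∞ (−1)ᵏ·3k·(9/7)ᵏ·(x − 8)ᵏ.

(65/9, 79/9)

By the ratio test, |a_{k+1}/a_k| = [3(k+1)/3k] · 9/7 → 9/7.
Thus R = 1/(9/7) = 7/9.
When x = 79/9, the terms do not tend to 0, so the series diverges.
Check x = 65/9: the terms have absolute value of order k, which does not tend to 0, so the series diverges by the divergence test.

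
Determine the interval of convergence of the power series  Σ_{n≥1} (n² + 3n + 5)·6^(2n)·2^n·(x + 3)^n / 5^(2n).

Apply the ratio test: |a_{n+1}| / |a_n| = [((n+1)² + 3(n+1) + 5)/(n² + 3n + 5)] · 36·2/25, which tends to 72/25 as n → ∞.
Hence the series converges for |x + 3| < 1/(72/25) = 25/72, so the radius of convergence is 25/72.
When x = -191/72, the terms have absolute value of order n², which does not tend to 0, so the series diverges by the divergence test.
Check x = -241/72: the terms have absolute value of order n², which does not tend to 0, so the series diverges by the divergence test.

(-241/72, -191/72)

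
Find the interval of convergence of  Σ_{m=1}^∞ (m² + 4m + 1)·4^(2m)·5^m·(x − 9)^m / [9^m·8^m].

(81/10, 99/10)

Apply the ratio test: |a_{m+1}| / |a_m| = [((m+1)² + 4(m+1) + 1)/(m² + 4m + 1)] · 16·5/(9·8), which tends to 10/9 as m → ∞.
Thus R = 1/(10/9) = 9/10.
At x = 99/10: the terms do not tend to 0, so the series diverges.
At x = 81/10: the terms have absolute value of order m², which does not tend to 0, so the series diverges by the divergence test.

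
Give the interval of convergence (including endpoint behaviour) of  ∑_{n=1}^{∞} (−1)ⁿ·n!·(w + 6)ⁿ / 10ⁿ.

Ratio test: |a_{n+1}/a_n| = (n+1) · 1/10 → ∞ as n → ∞.
Since the ratio → ∞, the series diverges for every w ≠ -6, and R = 0.

{-6}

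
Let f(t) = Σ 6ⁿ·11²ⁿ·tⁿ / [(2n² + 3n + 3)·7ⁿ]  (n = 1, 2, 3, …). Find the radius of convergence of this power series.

R = 7/726

The ratio of consecutive coefficients is [(2n² + 3n + 3)/(2(n+1)² + 3(n+1) + 3)] · 6·121/7 → 726/7.
Thus R = 1/(726/7) = 7/726.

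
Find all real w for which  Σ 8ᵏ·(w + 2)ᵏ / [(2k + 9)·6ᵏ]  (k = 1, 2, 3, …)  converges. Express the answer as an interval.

By the ratio test, |a_{k+1}/a_k| = [(2k + 9)/(2(k+1) + 9)] · 8/6 → 4/3.
Convergence for |w + 2| · 4/3 < 1, i.e. |w + 2| < 3/4. So R = 3/4.
Check w = -5/4: comparison with the harmonic series Σ 1/k shows the series diverges.
Check w = -11/4: the terms alternate in sign and decrease monotonically to 0 in absolute value (size ~ c/k), so the alternating series test gives convergence.

[-11/4, -5/4)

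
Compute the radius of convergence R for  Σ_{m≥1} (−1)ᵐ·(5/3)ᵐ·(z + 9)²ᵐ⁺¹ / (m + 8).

R = √15/5

The ratio of consecutive coefficients is [(m + 8)/((m+1) + 8)] · 5/3 → 5/3.
Successive powers of (z + 9) differ by 2, so the series converges when |z + 9|² · 5/3 < 1, i.e. |z + 9| < √(3/5). So R = √15/5.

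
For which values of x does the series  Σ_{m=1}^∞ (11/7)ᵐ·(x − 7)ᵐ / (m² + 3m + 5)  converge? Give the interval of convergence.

The ratio of consecutive coefficients is [(m² + 3m + 5)/((m+1)² + 3(m+1) + 5)] · 11/7 → 11/7.
The series converges when 11/7 · |x − 7| < 1, giving R = 7/11.
At x = 84/11: the series is dominated by a constant times Σ 1/m², which converges (p = 2 > 1).
Endpoint x = 70/11: absolute convergence follows by limit comparison with Σ 1/m².

[70/11, 84/11]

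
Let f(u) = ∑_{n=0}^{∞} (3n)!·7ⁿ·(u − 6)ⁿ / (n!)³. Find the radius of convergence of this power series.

R = 1/189

The ratio of consecutive coefficients is (3n+1)·(3n+2)·(3n+3)/(n+1)³ · 7 → 189.
The series converges when 189 · |u − 6| < 1, giving R = 1/189.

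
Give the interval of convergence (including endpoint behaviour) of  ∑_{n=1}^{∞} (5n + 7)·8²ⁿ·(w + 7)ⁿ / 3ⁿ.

Ratio test: |a_{n+1}/a_n| = [(5(n+1) + 7)/(5n + 7)] · 64/3 → 64/3 as n → ∞.
Convergence for |w + 7| · 64/3 < 1, i.e. |w + 7| < 3/64. So R = 3/64.
When w = -445/64, the n-th term does not approach 0; divergence by the term test.
Check w = -451/64: the terms have absolute value of order n, which does not tend to 0, so the series diverges by the divergence test.

(-451/64, -445/64)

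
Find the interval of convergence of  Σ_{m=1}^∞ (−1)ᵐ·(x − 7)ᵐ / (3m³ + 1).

By the ratio test, |a_{m+1}/a_m| = (3m³ + 1)/(3(m+1)³ + 1) → 1.
Hence R = 1.
Check x = 8: absolute convergence follows by limit comparison with Σ 1/m³.
Endpoint x = 6: absolute convergence follows by limit comparison with Σ 1/m³.

[6, 8]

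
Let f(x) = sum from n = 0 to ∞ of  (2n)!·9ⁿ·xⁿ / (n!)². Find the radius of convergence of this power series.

By the ratio test, |a_{n+1}/a_n| = (2n+1)·(2n+2)/(n+1)² · 9 → 36.
Thus R = 1/(36) = 1/36.

R = 1/36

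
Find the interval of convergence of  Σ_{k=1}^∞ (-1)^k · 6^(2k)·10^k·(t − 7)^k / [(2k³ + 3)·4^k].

[629/90, 631/90]

The ratio of consecutive coefficients is [(2k³ + 3)/(2(k+1)³ + 3)] · 36·10/4 → 90.
Thus R = 1/(90) = 1/90.
Check t = 631/90: absolute convergence follows by limit comparison with Σ 1/k³.
Check t = 629/90: the series is dominated by a constant times Σ 1/k³, which converges (p = 3 > 1).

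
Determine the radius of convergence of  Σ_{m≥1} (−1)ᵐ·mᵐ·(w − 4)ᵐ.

R = 0

By the Cauchy root test, |a_m|^(1/m) = m → ∞.
The root grows without bound, so R = 0 (convergence only at w = 4).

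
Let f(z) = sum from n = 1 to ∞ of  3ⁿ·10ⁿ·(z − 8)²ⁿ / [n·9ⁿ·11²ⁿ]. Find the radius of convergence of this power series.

The ratio of consecutive coefficients is [n/(n+1)] · 3·10/(9·121) → 10/363.
Writing y = (z − 8)², the series in y has radius 363/10, so |z − 8| < √(363/10) and R = 11√30/10.

R = 11√30/10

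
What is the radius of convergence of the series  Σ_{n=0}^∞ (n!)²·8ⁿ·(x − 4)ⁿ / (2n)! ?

By the ratio test, |a_{n+1}/a_n| = (n+1)²/[(2n+1)·(2n+2)] · 8 → 2.
Convergence for |x − 4| · 2 < 1, i.e. |x − 4| < 1/2. So R = 1/2.

R = 1/2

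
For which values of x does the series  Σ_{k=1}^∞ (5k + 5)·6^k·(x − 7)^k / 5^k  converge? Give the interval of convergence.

(37/6, 47/6)

Ratio test: |a_{k+1}/a_k| = [(5(k+1) + 5)/(5k + 5)] · 6/5 → 6/5 as k → ∞.
Convergence for |x − 7| · 6/5 < 1, i.e. |x − 7| < 5/6. So R = 5/6.
Endpoint x = 47/6: the terms have absolute value of order k, which does not tend to 0, so the series diverges by the divergence test.
At x = 37/6: the terms have absolute value of order k, which does not tend to 0, so the series diverges by the divergence test.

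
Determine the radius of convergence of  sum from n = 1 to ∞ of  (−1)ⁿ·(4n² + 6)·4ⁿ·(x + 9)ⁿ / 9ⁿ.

R = 9/4

Apply the ratio test: |a_{n+1}| / |a_n| = [(4(n+1)² + 6)/(4n² + 6)] · 4/9, which tends to 4/9 as n → ∞.
The series converges when 4/9 · |x + 9| < 1, giving R = 9/4.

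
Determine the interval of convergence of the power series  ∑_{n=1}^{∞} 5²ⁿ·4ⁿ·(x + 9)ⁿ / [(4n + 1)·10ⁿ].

Apply the ratio test: |a_{n+1}| / |a_n| = [(4n + 1)/(4(n+1) + 1)] · 25·4/10, which tends to 10 as n → ∞.
The series converges when 10 · |x + 9| < 1, giving R = 1/10.
At x = -89/10: the terms are asymptotic to a nonzero constant times 1/n, so the series diverges by limit comparison with Σ 1/n.
Check x = -91/10: the terms alternate in sign and decrease monotonically to 0 in absolute value (size ~ c/n), so the alternating series test gives convergence.

[-91/10, -89/10)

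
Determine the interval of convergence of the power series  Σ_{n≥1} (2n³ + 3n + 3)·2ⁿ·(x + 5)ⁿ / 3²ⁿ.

(-19/2, -1/2)

By the ratio test, |a_{n+1}/a_n| = [(2(n+1)³ + 3(n+1) + 3)/(2n³ + 3n + 3)] · 2/9 → 2/9.
The series converges when 2/9 · |x + 5| < 1, giving R = 9/2.
Check x = -1/2: the n-th term does not approach 0; divergence by the term test.
When x = -19/2, the n-th term does not approach 0; divergence by the term test.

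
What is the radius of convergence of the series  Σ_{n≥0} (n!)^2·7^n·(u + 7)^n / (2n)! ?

R = 4/7

Ratio test: |a_{n+1}/a_n| = (n+1)²/[(2n+1)·(2n+2)] · 7 → 7/4 as n → ∞.
Convergence for |u + 7| · 7/4 < 1, i.e. |u + 7| < 4/7. So R = 4/7.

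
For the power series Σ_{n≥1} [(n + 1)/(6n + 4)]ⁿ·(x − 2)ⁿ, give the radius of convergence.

By the Cauchy root test, |a_n|^(1/n) = (n + 1)/(6n + 4) → 1/6.
The series converges when 1/6 · |x − 2| < 1, giving R = 6.

R = 6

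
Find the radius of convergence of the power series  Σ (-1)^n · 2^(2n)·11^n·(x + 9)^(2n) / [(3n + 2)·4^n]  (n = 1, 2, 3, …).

By the ratio test, |a_{n+1}/a_n| = [(3n + 2)/(3(n+1) + 2)] · 4·11/4 → 11.
Writing y = (x + 9)², the series in y has radius 1/11, so |x + 9| < √(1/11) and R = √11/11.

R = √11/11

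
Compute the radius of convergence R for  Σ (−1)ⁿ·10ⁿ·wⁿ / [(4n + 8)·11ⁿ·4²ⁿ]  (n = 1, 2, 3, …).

R = 88/5

By the ratio test, |a_{n+1}/a_n| = [(4n + 8)/(4(n+1) + 8)] · 10/(11·16) → 5/88.
Hence the series converges for |w| < 1/(5/88) = 88/5, so the radius of convergence is 88/5.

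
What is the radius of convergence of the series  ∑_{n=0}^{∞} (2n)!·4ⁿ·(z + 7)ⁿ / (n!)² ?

R = 1/16

Ratio test: |a_{n+1}/a_n| = (2n+1)·(2n+2)/(n+1)² · 4 → 16 as n → ∞.
The series converges when 16 · |z + 7| < 1, giving R = 1/16.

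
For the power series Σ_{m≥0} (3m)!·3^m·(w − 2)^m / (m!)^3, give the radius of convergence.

R = 1/81

Apply the ratio test: |a_{m+1}| / |a_m| = (3m+1)·(3m+2)·(3m+3)/(m+1)³ · 3, which tends to 81 as m → ∞.
Thus R = 1/(81) = 1/81.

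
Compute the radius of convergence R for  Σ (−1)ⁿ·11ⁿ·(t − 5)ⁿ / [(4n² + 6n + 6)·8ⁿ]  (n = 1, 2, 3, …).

R = 8/11

Apply the ratio test: |a_{n+1}| / |a_n| = [(4n² + 6n + 6)/(4(n+1)² + 6(n+1) + 6)] · 11/8, which tends to 11/8 as n → ∞.
Hence the series converges for |t − 5| < 1/(11/8) = 8/11, so the radius of convergence is 8/11.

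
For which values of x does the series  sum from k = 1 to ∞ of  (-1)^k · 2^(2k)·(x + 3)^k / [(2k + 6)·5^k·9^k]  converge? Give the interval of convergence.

(-57/4, 33/4]

By the ratio test, |a_{k+1}/a_k| = [(2k + 6)/(2(k+1) + 6)] · 4/(5·9) → 4/45.
Hence the series converges for |x + 3| < 1/(4/45) = 45/4, so the radius of convergence is 45/4.
At x = 33/4: an alternating series whose terms decrease to 0 in absolute value, so it converges by the Leibniz criterion.
Check x = -57/4: the terms behave like c/k; limit comparison with the harmonic series gives divergence.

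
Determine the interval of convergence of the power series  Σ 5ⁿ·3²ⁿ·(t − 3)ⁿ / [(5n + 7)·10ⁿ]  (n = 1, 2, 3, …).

Apply the ratio test: |a_{n+1}| / |a_n| = [(5n + 7)/(5(n+1) + 7)] · 5·9/10, which tends to 9/2 as n → ∞.
The series converges when 9/2 · |t − 3| < 1, giving R = 2/9.
Endpoint t = 29/9: comparison with the harmonic series Σ 1/n shows the series diverges.
When t = 25/9, convergence follows from the alternating series test (terms decrease monotonically to 0).

[25/9, 29/9)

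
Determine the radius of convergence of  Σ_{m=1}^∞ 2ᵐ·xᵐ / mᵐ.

R = ∞

Root test: |a_m|^(1/m) = 2/m → 0.
The limit is 0 for every x, so R = ∞.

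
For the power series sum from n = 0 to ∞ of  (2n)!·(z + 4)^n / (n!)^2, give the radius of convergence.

R = 1/4

Apply the ratio test: |a_{n+1}| / |a_n| = (2n+1)·(2n+2)/(n+1)², which tends to 4 as n → ∞.
Thus R = 1/(4) = 1/4.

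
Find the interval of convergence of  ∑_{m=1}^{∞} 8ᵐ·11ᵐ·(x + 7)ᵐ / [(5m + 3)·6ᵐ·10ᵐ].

[-169/22, -139/22)

Ratio test: |a_{m+1}/a_m| = [(5m + 3)/(5(m+1) + 3)] · 8·11/(6·10) → 22/15 as m → ∞.
Hence the series converges for |x + 7| < 1/(22/15) = 15/22, so the radius of convergence is 15/22.
At x = -139/22: the terms behave like c/m; limit comparison with the harmonic series gives divergence.
When x = -169/22, the terms alternate in sign and decrease monotonically to 0 in absolute value (size ~ c/m), so the alternating series test gives convergence.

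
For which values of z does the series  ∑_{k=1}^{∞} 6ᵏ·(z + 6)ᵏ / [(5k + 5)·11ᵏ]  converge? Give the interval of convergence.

Ratio test: |a_{k+1}/a_k| = [(5k + 5)/(5(k+1) + 5)] · 6/11 → 6/11 as k → ∞.
Thus R = 1/(6/11) = 11/6.
Check z = -25/6: the terms behave like c/k; limit comparison with the harmonic series gives divergence.
Check z = -47/6: the terms alternate in sign and decrease monotonically to 0 in absolute value (size ~ c/k), so the alternating series test gives convergence.

[-47/6, -25/6)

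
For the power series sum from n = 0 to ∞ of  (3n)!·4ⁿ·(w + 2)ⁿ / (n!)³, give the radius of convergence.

R = 1/108

By the ratio test, |a_{n+1}/a_n| = (3n+1)·(3n+2)·(3n+3)/(n+1)³ · 4 → 108.
Convergence for |w + 2| · 108 < 1, i.e. |w + 2| < 1/108. So R = 1/108.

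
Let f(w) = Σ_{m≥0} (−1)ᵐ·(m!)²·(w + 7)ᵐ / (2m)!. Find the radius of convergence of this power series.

R = 4

By the ratio test, |a_{m+1}/a_m| = (m+1)²/[(2m+1)·(2m+2)] → 1/4.
Hence the series converges for |w + 7| < 1/(1/4) = 4, so the radius of convergence is 4.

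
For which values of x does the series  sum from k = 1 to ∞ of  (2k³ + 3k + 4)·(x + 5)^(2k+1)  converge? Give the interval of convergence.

(-6, -4)

Ratio test: |a_{k+1}/a_k| = (2(k+1)³ + 3(k+1) + 4)/(2k³ + 3k + 4) → 1 as k → ∞.
Writing y = (x + 5)², the series in y has radius 1, so |x + 5| < √(1) = 1 and R = 1.
Check x = -4: the terms have absolute value of order k³, which does not tend to 0, so the series diverges by the divergence test.
At x = -6: the k-th term does not approach 0; divergence by the term test.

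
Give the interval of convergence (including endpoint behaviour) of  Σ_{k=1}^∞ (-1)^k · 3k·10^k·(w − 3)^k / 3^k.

Apply the ratio test: |a_{k+1}| / |a_k| = [3(k+1)/3k] · 10/3, which tends to 10/3 as k → ∞.
Hence the series converges for |w − 3| < 1/(10/3) = 3/10, so the radius of convergence is 3/10.
Check w = 33/10: the terms do not tend to 0, so the series diverges.
When w = 27/10, the terms have absolute value of order k, which does not tend to 0, so the series diverges by the divergence test.

(27/10, 33/10)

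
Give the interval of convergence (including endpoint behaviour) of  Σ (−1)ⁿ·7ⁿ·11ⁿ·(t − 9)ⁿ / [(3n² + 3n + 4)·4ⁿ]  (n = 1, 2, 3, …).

[689/77, 697/77]

Apply the ratio test: |a_{n+1}| / |a_n| = [(3n² + 3n + 4)/(3(n+1)² + 3(n+1) + 4)] · 7·11/4, which tends to 77/4 as n → ∞.
Thus R = 1/(77/4) = 4/77.
When t = 697/77, the terms are on the order of 1/n², so the series converges absolutely by comparison with the p-series (p = 2 > 1).
Check t = 689/77: the series is dominated by a constant times Σ 1/n², which converges (p = 2 > 1).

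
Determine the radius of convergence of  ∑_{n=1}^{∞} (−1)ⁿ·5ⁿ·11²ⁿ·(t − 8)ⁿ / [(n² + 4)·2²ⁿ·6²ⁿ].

Ratio test: |a_{n+1}/a_n| = [(n² + 4)/((n+1)² + 4)] · 5·121/(4·36) → 605/144 as n → ∞.
Convergence for |t − 8| · 605/144 < 1, i.e. |t − 8| < 144/605. So R = 144/605.

R = 144/605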